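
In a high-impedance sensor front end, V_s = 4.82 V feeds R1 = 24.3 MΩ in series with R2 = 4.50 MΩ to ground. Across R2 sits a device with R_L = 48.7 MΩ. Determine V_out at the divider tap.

R2 ‖ R_L = (4.50 × 48.7)/(4.50 + 48.7) = 4.119 MΩ.
Now apply the divider: V_out = 4.82 × 0.1449 = 0.6987 V.

V_out ≈ 0.699 V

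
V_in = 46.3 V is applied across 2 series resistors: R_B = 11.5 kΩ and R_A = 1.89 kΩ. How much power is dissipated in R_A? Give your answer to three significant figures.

P ≈ 22.6 mW

Series current I = V_in/ΣR = 46.3/13.39 = 3.458 mA.
V(R_A) = I·R = 6.535 V; P = V·I = 6.535 × 3.458 = 22.60 mW.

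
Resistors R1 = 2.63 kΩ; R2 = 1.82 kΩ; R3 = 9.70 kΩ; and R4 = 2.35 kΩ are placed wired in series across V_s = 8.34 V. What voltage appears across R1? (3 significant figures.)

V ≈ 1.33 V

Total series resistance ΣR = 2.63 + 1.82 + 9.70 + 2.35 = 16.50 kΩ.
Voltage divider: V = V_s · (2.630 / 16.50) = 8.34 × 0.1594 = 1.329 V.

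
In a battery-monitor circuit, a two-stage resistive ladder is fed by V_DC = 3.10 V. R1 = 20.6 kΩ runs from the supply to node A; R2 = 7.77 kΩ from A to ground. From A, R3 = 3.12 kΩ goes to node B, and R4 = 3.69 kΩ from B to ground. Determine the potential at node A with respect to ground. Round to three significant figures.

Looking into the second stage from A: R3 + R4 = 6.810 kΩ appears in parallel with R2.
Effective lower resistance at A: R2 ‖ 6.810 = 3.629 kΩ.
V_A = 3.10 × 3.629/(20.6 + 3.629) = 0.4643 V.

V_A ≈ 0.464 V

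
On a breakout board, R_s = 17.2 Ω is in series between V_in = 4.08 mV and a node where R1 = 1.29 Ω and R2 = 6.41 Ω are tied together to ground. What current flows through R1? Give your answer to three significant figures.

I ≈ 0.186 mA

Equivalent of the parallel group: R_p = 1.074 Ω.
V_A = 4.08 × 1.074/18.27 = 0.2398 mV.
I(R1) = V_A / R1 = 0.2398/1.29 = 0.1859 mA.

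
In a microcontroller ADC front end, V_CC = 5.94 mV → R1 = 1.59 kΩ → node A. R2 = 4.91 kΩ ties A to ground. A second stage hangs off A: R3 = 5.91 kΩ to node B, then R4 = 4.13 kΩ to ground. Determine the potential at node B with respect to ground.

V_B ≈ 1.65 mV

Node A sees R2 in parallel with the series input of stage 2, R3 + R4 = 10.04 kΩ.
Effective lower resistance at A: R2 ‖ 10.04 = 3.297 kΩ.
So V_A = 5.94 × 0.6747 = 4.008 mV.
Then the unloaded second divider: V_B = V_A × R4/(R3+R4) = 4.008 × 0.4114 = 1.649 mV.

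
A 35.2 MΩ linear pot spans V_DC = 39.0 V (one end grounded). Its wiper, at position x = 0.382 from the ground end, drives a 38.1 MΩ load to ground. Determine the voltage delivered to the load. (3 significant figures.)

V_out ≈ 12.2 V

Split the track: R_lower = x·R_p = 13.45 MΩ, R_upper = (1−x)·R_p = 21.75 MΩ.
(x·R_p) ‖ R_L = 9.939 MΩ.
Loaded-divider output: V_out = 39.0 × 0.3136 = 12.23 V.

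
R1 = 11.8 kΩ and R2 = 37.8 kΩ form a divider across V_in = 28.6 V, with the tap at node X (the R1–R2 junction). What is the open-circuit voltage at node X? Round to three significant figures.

V_th ≈ 21.8 V

V_th is the unloaded tap voltage: V_in · R2/(R1+R2) = 28.6 × 0.7621 = 21.80 V.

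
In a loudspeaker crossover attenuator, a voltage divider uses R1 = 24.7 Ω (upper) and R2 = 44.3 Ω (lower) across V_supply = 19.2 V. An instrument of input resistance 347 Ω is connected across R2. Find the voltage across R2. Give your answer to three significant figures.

R2 ‖ R_L = (44.3 × 347)/(44.3 + 347) = 39.28 Ω.
Now apply the divider: V_out = 19.2 × 0.6140 = 11.79 V.
(Unloaded it would be 12.3 V; the load pulls it down.)

V_out ≈ 11.8 V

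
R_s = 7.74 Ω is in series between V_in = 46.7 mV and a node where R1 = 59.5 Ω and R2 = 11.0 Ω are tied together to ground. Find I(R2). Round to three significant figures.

I ≈ 2.32 mA

Equivalent of the parallel group: R_p = 9.284 Ω.
V_A by voltage divider: V_A = 46.7 × 9.284/(7.74 + 9.284) = 25.47 mV.
I(R2) = V_A / R2 = 25.47/11.0 = 2.315 mA.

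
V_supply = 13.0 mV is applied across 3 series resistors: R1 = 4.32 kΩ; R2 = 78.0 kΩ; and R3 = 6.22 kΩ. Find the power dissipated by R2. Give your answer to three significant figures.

P ≈ 1.68 nW

ΣR = 88.54 kΩ → I = 13.0/88.54 = 0.1468 µA.
V(R2) = I·R = 11.45 mV; P = V·I = 11.45 × 0.1468 = 1.682 nW.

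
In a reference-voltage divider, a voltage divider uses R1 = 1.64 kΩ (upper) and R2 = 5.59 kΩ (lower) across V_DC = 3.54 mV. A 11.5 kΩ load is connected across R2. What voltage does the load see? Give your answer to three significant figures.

First combine the lower leg with the load: R2 ‖ R_L = 3.762 kΩ.
Now apply the divider: V_out = 3.54 × 0.6964 = 2.465 mV.
(Unloaded it would be 2.74 mV; the load pulls it down.)

V_out ≈ 2.47 mV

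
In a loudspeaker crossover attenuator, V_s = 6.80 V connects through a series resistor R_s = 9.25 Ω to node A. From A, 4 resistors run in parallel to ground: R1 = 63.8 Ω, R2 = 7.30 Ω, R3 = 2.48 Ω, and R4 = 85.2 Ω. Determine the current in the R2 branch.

I ≈ 0.149 A

Equivalent of the parallel group: R_p = 1.762 Ω.
V_A by voltage divider: V_A = 6.80 × 1.762/(9.25 + 1.762) = 1.088 V.
I(R2) = V_A / R2 = 1.088/7.30 = 0.1490 A.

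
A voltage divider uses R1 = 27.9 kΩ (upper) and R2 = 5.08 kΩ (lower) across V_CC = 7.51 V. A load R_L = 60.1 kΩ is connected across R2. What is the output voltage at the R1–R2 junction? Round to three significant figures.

V_out ≈ 1.08 V

The load sits in parallel with R2, giving an effective lower resistance R2' = R2·R_L/(R2+R_L) = 4.684 kΩ.
Then V_out = V_CC · R2'/(R1 + R2') = 7.51 × 4.684/32.58 = 1.080 V.
(Unloaded it would be 1.16 V; the load pulls it down.)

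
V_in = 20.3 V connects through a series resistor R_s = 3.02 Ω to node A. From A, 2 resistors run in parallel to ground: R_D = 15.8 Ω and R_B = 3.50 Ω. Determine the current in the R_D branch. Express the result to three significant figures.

I ≈ 0.626 A

Equivalent of the parallel group: R_p = 2.865 Ω.
V_A = 20.3 × 2.865/5.885 = 9.883 V.
Branch current I = V_A/R_D = 9.883/15.8 = 0.6255 A.
(Check via current divider: I_total = 3.449 A; share G_k/ΣG = 0.1813 → same result.)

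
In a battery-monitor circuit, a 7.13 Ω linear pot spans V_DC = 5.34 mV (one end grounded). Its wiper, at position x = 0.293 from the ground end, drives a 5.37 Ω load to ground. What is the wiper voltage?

Lower segment x·R_p = 2.089 Ω; upper segment (1−x)·R_p = 5.041 Ω.
R_L loads the lower segment: effective lower R = 1.504 Ω.
Loaded-divider output: V_out = 5.34 × 0.2298 = 1.227 mV.

V_out ≈ 1.23 mV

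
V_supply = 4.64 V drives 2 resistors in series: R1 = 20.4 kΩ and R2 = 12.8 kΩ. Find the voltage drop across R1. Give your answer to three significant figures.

V ≈ 2.85 V

Series total: ΣR = 20.4 + 12.8 = 33.20 kΩ.
By the voltage-divider rule, V = 4.64 × 20.40/33.20 = 2.851 V.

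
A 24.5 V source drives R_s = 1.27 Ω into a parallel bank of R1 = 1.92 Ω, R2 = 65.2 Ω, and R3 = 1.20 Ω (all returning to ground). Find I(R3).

Parallel bank: R_p = 1/(1/1.92 + 1/65.2 + 1/1.20) = 0.7302 Ω.
Node voltage V_A = V_DC · R_p/(R_s + R_p) = 24.5 × 0.3651 = 8.944 V.
I(R3) = V_A / R3 = 8.944/1.20 = 7.453 A.

I ≈ 7.45 A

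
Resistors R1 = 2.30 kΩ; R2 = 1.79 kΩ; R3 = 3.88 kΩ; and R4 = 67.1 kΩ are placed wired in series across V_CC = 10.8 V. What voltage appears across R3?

Series total: ΣR = 2.30 + 1.79 + 3.88 + 67.1 = 75.07 kΩ.
By the voltage-divider rule, V = 10.8 × 3.880/75.07 = 0.5582 V.

V ≈ 0.558 V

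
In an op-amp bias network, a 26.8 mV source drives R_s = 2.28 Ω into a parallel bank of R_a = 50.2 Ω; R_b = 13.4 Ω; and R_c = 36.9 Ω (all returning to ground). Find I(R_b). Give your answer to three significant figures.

I ≈ 1.57 mA

Equivalent of the parallel group: R_p = 8.220 Ω.
V_A by voltage divider: V_A = 26.8 × 8.220/(2.28 + 8.220) = 20.98 mV.
Branch current I = V_A/R_b = 20.98/13.4 = 1.566 mA.
(Equivalently: I_total = 2.552 mA, then current-divider fraction G_k/ΣG = 0.6135.)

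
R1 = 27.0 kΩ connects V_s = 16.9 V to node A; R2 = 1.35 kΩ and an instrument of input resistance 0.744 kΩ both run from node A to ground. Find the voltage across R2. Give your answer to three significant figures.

The load sits in parallel with R2, giving an effective lower resistance R2' = R2·R_L/(R2+R_L) = 0.4797 kΩ.
Then V_out = V_s · R2'/(R1 + R2') = 16.9 × 0.4797/27.48 = 0.2950 V.
(Unloaded it would be 0.805 V; the load pulls it down.)

V_out ≈ 0.295 V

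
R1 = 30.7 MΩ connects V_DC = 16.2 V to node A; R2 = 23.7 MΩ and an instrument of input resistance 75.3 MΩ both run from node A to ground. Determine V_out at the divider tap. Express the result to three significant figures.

V_out ≈ 5.99 V

R2 ‖ R_L = (23.7 × 75.3)/(23.7 + 75.3) = 18.03 MΩ.
Voltage divider with the loaded lower leg: V_out = 16.2 × 18.03/(30.7 + 18.03) = 16.2 × 0.3700 = 5.993 V.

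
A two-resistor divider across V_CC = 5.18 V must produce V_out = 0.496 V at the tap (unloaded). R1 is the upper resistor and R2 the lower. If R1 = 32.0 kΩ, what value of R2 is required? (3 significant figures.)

The divider ratio is R2/(R1+R2) = 0.496/5.18 = 0.09575.
So R2 = R1 · V_out/(V_CC − V_out) = 32.0 × 0.496/(5.18 − 0.496) = 32.0 × 0.1059 = 3.389 kΩ.

R2 ≈ 3.39 kΩ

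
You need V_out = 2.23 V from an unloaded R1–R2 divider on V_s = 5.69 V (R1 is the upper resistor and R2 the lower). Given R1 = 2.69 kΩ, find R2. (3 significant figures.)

R2 ≈ 1.73 kΩ

V_out/V_s = R2/(R1+R2) = 0.3919.
Rearranging, R2 = R1·k/(1−k) = 2.69 × 0.6445 = 1.734 kΩ.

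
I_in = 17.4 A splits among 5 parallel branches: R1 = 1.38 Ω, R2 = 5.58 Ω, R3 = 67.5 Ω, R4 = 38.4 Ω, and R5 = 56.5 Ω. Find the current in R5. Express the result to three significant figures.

I ≈ 0.320 A

ΣG = 1/1.38 + 1/5.58 + 1/67.5 + 1/38.4 + 1/56.5 = 0.9624.
By the current-divider rule, I = I_in · G_k/ΣG = 17.4 × 0.01839 = 0.3200 A.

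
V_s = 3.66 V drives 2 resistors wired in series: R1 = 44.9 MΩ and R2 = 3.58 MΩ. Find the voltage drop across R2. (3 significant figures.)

Total series resistance ΣR = 44.9 + 3.58 = 48.48 MΩ.
By the voltage-divider rule, V = 3.66 × 3.580/48.48 = 0.2703 V.

V ≈ 0.270 V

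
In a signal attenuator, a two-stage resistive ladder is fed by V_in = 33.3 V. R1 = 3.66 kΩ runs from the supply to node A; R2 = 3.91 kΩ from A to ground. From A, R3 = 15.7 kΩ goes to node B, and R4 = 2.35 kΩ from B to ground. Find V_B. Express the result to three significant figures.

V_B ≈ 2.03 V

The second stage (R3 + R4 = 18.05 kΩ) loads node A in parallel with R2.
R2 ‖ (R3+R4) = 3.214 kΩ.
So V_A = 33.3 × 0.4675 = 15.57 V.
Then the unloaded second divider: V_B = V_A × R4/(R3+R4) = 15.57 × 0.1302 = 2.027 V.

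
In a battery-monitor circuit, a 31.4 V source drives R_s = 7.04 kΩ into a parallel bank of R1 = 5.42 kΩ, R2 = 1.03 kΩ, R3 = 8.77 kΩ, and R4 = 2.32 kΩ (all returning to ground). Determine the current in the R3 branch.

Combine the parallel branches: R_p = (1/5.42 + 1/1.03 + 1/8.77 + 1/2.32)⁻¹ = 0.5881 kΩ.
V_A by voltage divider: V_A = 31.4 × 0.5881/(7.04 + 0.5881) = 2.421 V.
Branch current I = V_A/R3 = 2.421/8.77 = 0.2760 mA.

I ≈ 0.276 mA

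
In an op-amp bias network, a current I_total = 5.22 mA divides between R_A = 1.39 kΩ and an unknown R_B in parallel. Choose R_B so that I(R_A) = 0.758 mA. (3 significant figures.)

The fraction through R_A equals R_B/(R_A+R_B).
With f = 0.1452, R_B = R_A · f/(1−f) = 1.39 × 0.1699 = 0.2361 kΩ.

R_B ≈ 0.236 kΩ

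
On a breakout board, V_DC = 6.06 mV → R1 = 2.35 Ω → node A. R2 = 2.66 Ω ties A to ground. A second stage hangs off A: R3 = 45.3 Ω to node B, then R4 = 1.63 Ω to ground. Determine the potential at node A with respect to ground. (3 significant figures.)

Looking into the second stage from A: R3 + R4 = 46.93 Ω appears in parallel with R2.
Effective lower resistance at A: R2 ‖ 46.93 = 2.517 Ω.
V_A = 6.06 × 2.517/(2.35 + 2.517) = 3.134 mV.

V_A ≈ 3.13 mV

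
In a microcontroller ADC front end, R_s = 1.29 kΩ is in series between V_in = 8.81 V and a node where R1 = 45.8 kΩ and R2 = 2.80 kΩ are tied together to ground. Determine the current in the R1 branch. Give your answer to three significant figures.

I ≈ 0.129 mA

Combine the parallel branches: R_p = (1/45.8 + 1/2.80)⁻¹ = 2.639 kΩ.
Node voltage V_A = V_in · R_p/(R_s + R_p) = 8.81 × 0.6716 = 5.917 V.
I(R1) = V_A / R1 = 5.917/45.8 = 0.1292 mA.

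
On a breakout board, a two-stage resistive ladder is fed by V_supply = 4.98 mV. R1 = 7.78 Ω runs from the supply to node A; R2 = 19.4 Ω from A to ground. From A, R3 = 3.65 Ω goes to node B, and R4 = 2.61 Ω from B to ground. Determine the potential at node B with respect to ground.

Node A sees R2 in parallel with the series input of stage 2, R3 + R4 = 6.260 Ω.
Effective lower resistance at A: R2 ‖ 6.260 = 4.733 Ω.
First divider: V_A = V_supply · 4.733/(7.78 + 4.733) = 1.884 mV.
V_B = V_A × 0.4169 = 0.7853 mV.

V_B ≈ 0.785 mV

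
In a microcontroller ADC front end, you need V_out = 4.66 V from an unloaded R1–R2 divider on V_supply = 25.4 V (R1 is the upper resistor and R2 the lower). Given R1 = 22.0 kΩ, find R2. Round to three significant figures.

R2 ≈ 4.94 kΩ

Required fraction k = V_out/V_supply = 0.1835.
R2 = R1 · 0.1835/(1 − 0.1835) = 4.943 kΩ.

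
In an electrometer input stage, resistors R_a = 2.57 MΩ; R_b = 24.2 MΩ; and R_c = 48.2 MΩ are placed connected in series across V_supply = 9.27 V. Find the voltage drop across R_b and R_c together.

V ≈ 8.95 V

Total series resistance ΣR = 2.57 + 24.2 + 48.2 = 74.97 MΩ.
R_{R_b..R_c} = 24.2 + 48.2 = 72.40 MΩ.
By the voltage-divider rule, V = 9.27 × 72.40/74.97 = 8.952 V.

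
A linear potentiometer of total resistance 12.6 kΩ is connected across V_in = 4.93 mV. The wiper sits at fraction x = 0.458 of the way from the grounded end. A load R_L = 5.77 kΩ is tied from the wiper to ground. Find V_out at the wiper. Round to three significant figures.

V_out ≈ 1.46 mV

Split the track: R_lower = x·R_p = 5.771 kΩ, R_upper = (1−x)·R_p = 6.829 kΩ.
(x·R_p) ‖ R_L = 2.885 kΩ.
Then V_out = V_in · 2.885/(6.829 + 2.885) = 1.464 mV.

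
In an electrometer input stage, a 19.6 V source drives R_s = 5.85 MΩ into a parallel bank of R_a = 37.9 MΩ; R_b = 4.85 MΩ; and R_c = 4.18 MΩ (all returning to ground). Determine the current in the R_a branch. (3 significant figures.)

Parallel bank: R_p = 1/(1/37.9 + 1/4.85 + 1/4.18) = 2.120 MΩ.
V_A = 19.6 × 2.120/7.970 = 5.213 V.
I(R_a) = V_A / R_a = 5.213/37.9 = 0.1375 µA.

I ≈ 0.138 µA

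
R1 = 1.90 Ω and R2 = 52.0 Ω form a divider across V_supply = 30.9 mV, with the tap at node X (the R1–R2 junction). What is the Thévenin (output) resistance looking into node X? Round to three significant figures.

Looking into X with the source shorted: R_th = R1·R2/(R1+R2) = 1.900 × 52.0/53.90 = 1.833 Ω.

R_th ≈ 1.83 Ω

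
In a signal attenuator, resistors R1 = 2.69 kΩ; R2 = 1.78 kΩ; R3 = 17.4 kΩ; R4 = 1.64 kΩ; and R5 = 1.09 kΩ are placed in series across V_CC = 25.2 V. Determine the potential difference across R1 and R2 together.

Series total: ΣR = 2.69 + 1.78 + 17.4 + 1.64 + 1.09 = 24.60 kΩ.
R_{R1..R2} = 2.69 + 1.78 = 4.470 kΩ.
V = V_CC · R/ΣR = 25.2 × 0.1817 = 4.579 V.

V ≈ 4.58 V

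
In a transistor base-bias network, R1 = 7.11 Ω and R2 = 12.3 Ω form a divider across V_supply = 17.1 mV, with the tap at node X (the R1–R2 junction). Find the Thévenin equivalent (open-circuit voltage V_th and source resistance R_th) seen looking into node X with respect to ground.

V_th ≈ 10.8 mV, R_th ≈ 4.51 Ω

V_th is the unloaded tap voltage: V_supply · R2/(R1+R2) = 17.1 × 0.6337 = 10.84 mV.
Looking into X with the source shorted: R_th = R1·R2/(R1+R2) = 7.110 × 12.3/19.41 = 4.506 Ω.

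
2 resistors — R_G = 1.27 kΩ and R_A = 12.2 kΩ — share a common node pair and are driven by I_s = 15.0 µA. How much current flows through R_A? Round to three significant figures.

I ≈ 1.41 µA

Two-branch current divider: I_k = I_s · R_other/(R_1 + R_2).
So I = 15.0 × 1.27/13.47 = 1.414 µA.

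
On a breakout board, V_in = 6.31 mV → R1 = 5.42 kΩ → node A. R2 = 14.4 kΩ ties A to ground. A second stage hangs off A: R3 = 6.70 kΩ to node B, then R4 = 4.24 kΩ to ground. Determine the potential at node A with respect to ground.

V_A ≈ 3.37 mV

Looking into the second stage from A: R3 + R4 = 10.94 kΩ appears in parallel with R2.
R2 ‖ (R3+R4) = 6.217 kΩ.
First divider: V_A = V_in · 6.217/(5.42 + 6.217) = 3.371 mV.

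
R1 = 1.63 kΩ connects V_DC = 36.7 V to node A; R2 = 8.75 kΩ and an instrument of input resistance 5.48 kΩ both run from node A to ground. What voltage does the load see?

V_out ≈ 24.7 V

R2 ‖ R_L = (8.75 × 5.48)/(8.75 + 5.48) = 3.370 kΩ.
Voltage divider with the loaded lower leg: V_out = 36.7 × 3.370/(1.63 + 3.370) = 36.7 × 0.6740 = 24.73 V.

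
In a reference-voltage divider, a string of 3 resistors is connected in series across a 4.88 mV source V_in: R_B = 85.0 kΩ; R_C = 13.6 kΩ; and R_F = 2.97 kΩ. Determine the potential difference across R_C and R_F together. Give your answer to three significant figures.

V ≈ 0.796 mV

ΣR = 85.0 + 13.6 + 2.97 = 101.6 kΩ.
R_{R_C..R_F} = 13.6 + 2.97 = 16.57 kΩ.
By the voltage-divider rule, V = 4.88 × 16.57/101.6 = 0.7961 mV.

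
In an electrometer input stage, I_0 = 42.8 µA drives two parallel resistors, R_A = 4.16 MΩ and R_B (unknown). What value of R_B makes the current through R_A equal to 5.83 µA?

In a two-way split, I_A/I_0 = R_B/(R_A + R_B).
With f = 0.1362, R_B = R_A · f/(1−f) = 4.16 × 0.1577 = 0.6560 MΩ.

R_B ≈ 0.656 MΩ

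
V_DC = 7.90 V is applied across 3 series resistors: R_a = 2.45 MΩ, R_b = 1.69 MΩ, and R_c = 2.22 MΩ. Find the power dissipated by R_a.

The common current is I = 7.90/6.360 = 1.242 µA.
P(R_a) = I²·R_a = (1.242)² × 2.45 = 3.780 µW.

P ≈ 3.78 µW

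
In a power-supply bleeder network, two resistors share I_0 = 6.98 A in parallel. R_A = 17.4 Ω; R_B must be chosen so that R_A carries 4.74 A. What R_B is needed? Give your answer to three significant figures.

The fraction through R_A equals R_B/(R_A+R_B).
4.74/6.98 = R_B/(R_A + R_B) → R_B = R_A · (0.6791)/(1 − 0.6791) = 17.4 × 2.116 = 36.82 Ω.

R_B ≈ 36.8 Ω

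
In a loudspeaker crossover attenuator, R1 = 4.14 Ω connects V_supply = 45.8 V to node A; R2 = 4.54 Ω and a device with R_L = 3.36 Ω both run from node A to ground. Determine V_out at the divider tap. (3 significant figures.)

First combine the lower leg with the load: R2 ‖ R_L = 1.931 Ω.
Voltage divider with the loaded lower leg: V_out = 45.8 × 1.931/(4.14 + 1.931) = 45.8 × 0.3181 = 14.57 V.
(Unloaded it would be 24.0 V; the load pulls it down.)

V_out ≈ 14.6 V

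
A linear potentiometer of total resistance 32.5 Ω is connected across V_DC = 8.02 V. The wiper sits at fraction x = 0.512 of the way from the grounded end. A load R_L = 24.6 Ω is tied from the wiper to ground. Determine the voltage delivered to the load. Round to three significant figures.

V_out ≈ 3.09 V

Lower segment x·R_p = 16.64 Ω; upper segment (1−x)·R_p = 15.86 Ω.
Lower segment in parallel with the load: 16.64 ‖ 24.6 = 9.926 Ω.
V_out = 8.02 × 9.926/(15.86 + 9.926) = 3.087 V.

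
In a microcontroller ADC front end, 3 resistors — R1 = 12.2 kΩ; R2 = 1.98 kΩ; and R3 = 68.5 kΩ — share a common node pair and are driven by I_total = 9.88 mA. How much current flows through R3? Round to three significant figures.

I ≈ 0.240 mA

Conductances: ΣG = 1/12.2 + 1/1.98 + 1/68.5 = 0.6016 (1/kΩ).
Current divider: I(R3) = I_total · G_k/ΣG = 9.88 × (0.01460/0.6016) = 9.88 × 0.02427 = 0.2397 mA.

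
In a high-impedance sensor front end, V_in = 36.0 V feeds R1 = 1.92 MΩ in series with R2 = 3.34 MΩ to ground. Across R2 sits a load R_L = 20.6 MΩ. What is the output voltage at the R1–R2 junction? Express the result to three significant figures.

First combine the lower leg with the load: R2 ‖ R_L = 2.874 MΩ.
Then V_out = V_in · R2'/(R1 + R2') = 36.0 × 2.874/4.794 = 21.58 V.

V_out ≈ 21.6 V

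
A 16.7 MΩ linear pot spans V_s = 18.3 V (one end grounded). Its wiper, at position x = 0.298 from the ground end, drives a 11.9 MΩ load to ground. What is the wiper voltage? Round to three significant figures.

V_out ≈ 4.22 V

Lower segment x·R_p = 4.977 MΩ; upper segment (1−x)·R_p = 11.72 MΩ.
(x·R_p) ‖ R_L = 3.509 MΩ.
Loaded-divider output: V_out = 18.3 × 0.2304 = 4.216 V.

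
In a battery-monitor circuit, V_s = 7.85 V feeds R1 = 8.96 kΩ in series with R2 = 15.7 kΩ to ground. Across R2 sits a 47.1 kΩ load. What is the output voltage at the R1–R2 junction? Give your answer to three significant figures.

R2 ‖ R_L = (15.7 × 47.1)/(15.7 + 47.1) = 11.78 kΩ.
Now apply the divider: V_out = 7.85 × 0.5679 = 4.458 V.

V_out ≈ 4.46 V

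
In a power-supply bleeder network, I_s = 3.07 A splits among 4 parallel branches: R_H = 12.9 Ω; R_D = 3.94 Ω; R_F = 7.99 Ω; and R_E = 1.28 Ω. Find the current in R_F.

I ≈ 0.310 A

Total conductance ΣG = 1/12.9 + 1/3.94 + 1/7.99 + 1/1.28 = 1.238 (units of 1/Ω).
By the current-divider rule, I = I_s · G_k/ΣG = 3.07 × 0.1011 = 0.3104 A.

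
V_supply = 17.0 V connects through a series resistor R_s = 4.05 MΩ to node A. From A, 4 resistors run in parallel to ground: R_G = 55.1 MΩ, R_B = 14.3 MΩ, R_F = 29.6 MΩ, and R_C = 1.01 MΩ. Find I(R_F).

I ≈ 0.104 µA

Equivalent of the parallel group: R_p = 0.8993 MΩ.
V_A by voltage divider: V_A = 17.0 × 0.8993/(4.05 + 0.8993) = 3.089 V.
I(R_F) = V_A / R_F = 3.089/29.6 = 0.1044 µA.
(Equivalently: I_total = 3.435 µA, then current-divider fraction G_k/ΣG = 0.03038.)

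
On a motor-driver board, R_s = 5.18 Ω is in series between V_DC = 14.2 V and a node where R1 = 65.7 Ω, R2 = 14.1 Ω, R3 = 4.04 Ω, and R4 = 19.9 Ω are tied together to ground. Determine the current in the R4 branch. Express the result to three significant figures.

Combine the parallel branches: R_p = (1/65.7 + 1/14.1 + 1/4.04 + 1/19.9)⁻¹ = 2.605 Ω.
Node voltage V_A = V_DC · R_p/(R_s + R_p) = 14.2 × 0.3346 = 4.751 V.
Branch current I = V_A/R4 = 4.751/19.9 = 0.2388 A.
(Check via current divider: I_total = 1.824 A; share G_k/ΣG = 0.1309 → same result.)

I ≈ 0.239 A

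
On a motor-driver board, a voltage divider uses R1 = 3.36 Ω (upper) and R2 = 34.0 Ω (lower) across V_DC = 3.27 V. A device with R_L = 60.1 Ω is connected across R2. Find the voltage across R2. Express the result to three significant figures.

First combine the lower leg with the load: R2 ‖ R_L = 21.72 Ω.
Now apply the divider: V_out = 3.27 × 0.8660 = 2.832 V.

V_out ≈ 2.83 V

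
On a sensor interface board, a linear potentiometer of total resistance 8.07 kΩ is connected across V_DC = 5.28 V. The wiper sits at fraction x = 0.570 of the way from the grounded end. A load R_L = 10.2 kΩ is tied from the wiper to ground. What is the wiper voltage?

The pot divides into 3.470 kΩ above the wiper and 4.600 kΩ below.
(x·R_p) ‖ R_L = 3.170 kΩ.
Loaded-divider output: V_out = 5.28 × 0.4774 = 2.521 V.

V_out ≈ 2.52 V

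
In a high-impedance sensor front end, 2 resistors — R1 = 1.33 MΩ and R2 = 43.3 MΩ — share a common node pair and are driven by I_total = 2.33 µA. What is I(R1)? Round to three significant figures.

I ≈ 2.26 µA

Two-branch current divider: I_k = I_total · R_other/(R_1 + R_2).
I(R1) = 2.33 × 43.3/(1.33 + 43.3) = 2.33 × 0.9702 = 2.261 µA.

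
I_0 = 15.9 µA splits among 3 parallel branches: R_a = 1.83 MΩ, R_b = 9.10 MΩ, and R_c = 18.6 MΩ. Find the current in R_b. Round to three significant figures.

I ≈ 2.46 µA

Total conductance ΣG = 1/1.83 + 1/9.10 + 1/18.6 = 0.7101 (units of 1/MΩ).
R_b takes the fraction G_k/ΣG = 0.1099/0.7101 = 0.1548, so I = 15.9 × 0.1548 = 2.461 µA.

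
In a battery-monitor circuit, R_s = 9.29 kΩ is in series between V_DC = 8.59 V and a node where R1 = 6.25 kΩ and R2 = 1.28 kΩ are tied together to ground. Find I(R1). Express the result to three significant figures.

I ≈ 0.141 mA

Parallel bank: R_p = 1/(1/6.25 + 1/1.28) = 1.062 kΩ.
Node voltage V_A = V_DC · R_p/(R_s + R_p) = 8.59 × 0.1026 = 0.8815 V.
I(R1) = V_A / R1 = 0.8815/6.25 = 0.1410 mA.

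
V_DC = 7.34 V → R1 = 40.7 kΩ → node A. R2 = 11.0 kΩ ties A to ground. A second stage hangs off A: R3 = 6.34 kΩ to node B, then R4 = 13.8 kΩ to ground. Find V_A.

Node A sees R2 in parallel with the series input of stage 2, R3 + R4 = 20.14 kΩ.
R2 ‖ (R3+R4) = 7.114 kΩ.
V_A = 7.34 × 7.114/(40.7 + 7.114) = 1.092 V.

V_A ≈ 1.09 V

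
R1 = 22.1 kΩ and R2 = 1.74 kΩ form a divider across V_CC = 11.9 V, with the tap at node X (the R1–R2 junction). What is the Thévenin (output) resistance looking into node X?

Looking into X with the source shorted: R_th = R1·R2/(R1+R2) = 22.10 × 1.74/23.84 = 1.613 kΩ.

R_th ≈ 1.61 kΩ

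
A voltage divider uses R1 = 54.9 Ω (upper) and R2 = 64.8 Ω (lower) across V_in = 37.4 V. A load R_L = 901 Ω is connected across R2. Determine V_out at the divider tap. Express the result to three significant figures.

V_out ≈ 19.6 V

R2 ‖ R_L = (64.8 × 901)/(64.8 + 901) = 60.45 Ω.
Voltage divider with the loaded lower leg: V_out = 37.4 × 60.45/(54.9 + 60.45) = 37.4 × 0.5241 = 19.60 V.
(Unloaded it would be 20.2 V; the load pulls it down.)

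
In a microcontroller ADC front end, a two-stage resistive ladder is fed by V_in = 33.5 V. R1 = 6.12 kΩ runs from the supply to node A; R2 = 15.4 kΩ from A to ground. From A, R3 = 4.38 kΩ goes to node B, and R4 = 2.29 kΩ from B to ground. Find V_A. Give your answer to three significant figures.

Node A sees R2 in parallel with the series input of stage 2, R3 + R4 = 6.670 kΩ.
Effective lower resistance at A: R2 ‖ 6.670 = 4.654 kΩ.
V_A = 33.5 × 4.654/(6.12 + 4.654) = 14.47 V.

V_A ≈ 14.5 V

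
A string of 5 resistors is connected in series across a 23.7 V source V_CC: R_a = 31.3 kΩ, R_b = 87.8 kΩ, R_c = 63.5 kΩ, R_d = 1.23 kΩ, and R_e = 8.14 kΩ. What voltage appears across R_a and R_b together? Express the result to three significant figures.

Total series resistance ΣR = 31.3 + 87.8 + 63.5 + 1.23 + 8.14 = 192.0 kΩ.
R_{R_a..R_b} = 31.3 + 87.8 = 119.1 kΩ.
V = V_CC · R/ΣR = 23.7 × 0.6204 = 14.70 V.

V ≈ 14.7 V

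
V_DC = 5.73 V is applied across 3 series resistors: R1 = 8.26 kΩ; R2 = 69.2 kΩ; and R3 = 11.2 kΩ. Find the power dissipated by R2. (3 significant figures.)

ΣR = 88.66 kΩ → I = 5.73/88.66 = 0.06463 mA.
V(R2) = I·R = 4.472 V; P = V·I = 4.472 × 0.06463 = 0.2890 mW.

P ≈ 0.289 mW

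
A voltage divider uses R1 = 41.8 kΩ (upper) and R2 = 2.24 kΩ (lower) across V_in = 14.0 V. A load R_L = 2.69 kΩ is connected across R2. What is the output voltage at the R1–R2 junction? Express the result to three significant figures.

V_out ≈ 0.398 V

R2 ‖ R_L = (2.24 × 2.69)/(2.24 + 2.69) = 1.222 kΩ.
Voltage divider with the loaded lower leg: V_out = 14.0 × 1.222/(41.8 + 1.222) = 14.0 × 0.02841 = 0.3977 V.
(Unloaded it would be 0.712 V; the load pulls it down.)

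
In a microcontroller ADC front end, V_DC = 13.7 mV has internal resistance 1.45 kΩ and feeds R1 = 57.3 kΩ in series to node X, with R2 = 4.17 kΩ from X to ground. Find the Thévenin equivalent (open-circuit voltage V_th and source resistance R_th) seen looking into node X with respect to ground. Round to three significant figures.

V_th ≈ 0.908 mV, R_th ≈ 3.89 kΩ

R1' = 1.45 + 57.3 = 58.75 kΩ (source resistance + R1).
With X open, the divider is unloaded: V_th = 13.7 × 4.17/62.92 = 0.9080 mV.
Zeroing V_DC shorts the top of R1' to ground, so R_th = R1' ‖ R2 = 3.894 kΩ.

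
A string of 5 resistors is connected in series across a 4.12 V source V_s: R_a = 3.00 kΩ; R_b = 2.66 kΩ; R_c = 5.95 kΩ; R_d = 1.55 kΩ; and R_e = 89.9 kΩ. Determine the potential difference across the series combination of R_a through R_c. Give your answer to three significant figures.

V ≈ 0.464 V

Total series resistance ΣR = 3.00 + 2.66 + 5.95 + 1.55 + 89.9 = 103.1 kΩ.
R_{R_a..R_c} = 3.00 + 2.66 + 5.95 = 11.61 kΩ.
By the voltage-divider rule, V = 4.12 × 11.61/103.1 = 0.4641 V.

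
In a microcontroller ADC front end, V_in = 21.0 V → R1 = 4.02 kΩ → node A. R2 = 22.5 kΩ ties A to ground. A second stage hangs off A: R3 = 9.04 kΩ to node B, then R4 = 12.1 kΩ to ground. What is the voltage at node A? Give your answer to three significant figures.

V_A ≈ 15.3 V

The second stage (R3 + R4 = 21.14 kΩ) loads node A in parallel with R2.
R2 ‖ (R3+R4) = 10.90 kΩ.
So V_A = 21.0 × 0.7306 = 15.34 V.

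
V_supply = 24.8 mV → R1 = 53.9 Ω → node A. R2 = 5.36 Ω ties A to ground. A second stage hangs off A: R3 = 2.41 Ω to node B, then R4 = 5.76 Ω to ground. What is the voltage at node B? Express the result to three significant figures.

Looking into the second stage from A: R3 + R4 = 8.170 Ω appears in parallel with R2.
R2 ‖ (R3+R4) = 3.237 Ω.
First divider: V_A = V_supply · 3.237/(53.9 + 3.237) = 1.405 mV.
Then the unloaded second divider: V_B = V_A × R4/(R3+R4) = 1.405 × 0.7050 = 0.9904 mV.

V_B ≈ 0.990 mV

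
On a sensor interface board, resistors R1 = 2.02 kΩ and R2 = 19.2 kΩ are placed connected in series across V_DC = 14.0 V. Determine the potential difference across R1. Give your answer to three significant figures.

Series total: ΣR = 2.02 + 19.2 = 21.22 kΩ.
V = V_DC · R/ΣR = 14.0 × 0.09519 = 1.333 V.

V ≈ 1.33 V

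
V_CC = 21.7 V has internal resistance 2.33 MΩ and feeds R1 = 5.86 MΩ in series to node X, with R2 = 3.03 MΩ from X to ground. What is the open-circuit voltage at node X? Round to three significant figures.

V_th ≈ 5.86 V

R1' = 2.33 + 5.86 = 8.190 MΩ (source resistance + R1).
With X open, the divider is unloaded: V_th = 21.7 × 3.03/11.22 = 5.860 V.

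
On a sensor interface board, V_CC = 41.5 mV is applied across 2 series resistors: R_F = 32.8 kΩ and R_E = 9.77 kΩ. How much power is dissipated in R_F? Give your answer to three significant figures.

P ≈ 31.2 nW

Series current I = V_CC/ΣR = 41.5/42.57 = 0.9749 µA.
P(R_F) = I²·R_F = (0.9749)² × 32.8 = 31.17 nW.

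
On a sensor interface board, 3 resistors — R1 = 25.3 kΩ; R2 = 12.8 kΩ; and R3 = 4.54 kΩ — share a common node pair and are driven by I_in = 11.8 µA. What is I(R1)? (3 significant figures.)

Conductances: ΣG = 1/25.3 + 1/12.8 + 1/4.54 = 0.3379 (1/kΩ).
R1 takes the fraction G_k/ΣG = 0.03953/0.3379 = 0.1170, so I = 11.8 × 0.1170 = 1.380 µA.

I ≈ 1.38 µA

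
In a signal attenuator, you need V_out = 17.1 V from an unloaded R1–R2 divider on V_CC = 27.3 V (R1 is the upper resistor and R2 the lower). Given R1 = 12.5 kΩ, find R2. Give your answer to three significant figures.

R2 ≈ 21.0 kΩ

The divider ratio is R2/(R1+R2) = 17.1/27.3 = 0.6264.
So R2 = R1 · V_out/(V_CC − V_out) = 12.5 × 17.1/(27.3 − 17.1) = 12.5 × 1.676 = 20.96 kΩ.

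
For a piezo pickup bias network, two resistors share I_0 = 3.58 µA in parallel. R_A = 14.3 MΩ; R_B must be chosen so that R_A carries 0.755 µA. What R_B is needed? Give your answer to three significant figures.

R_B ≈ 3.82 MΩ

The fraction through R_A equals R_B/(R_A+R_B).
0.755/3.58 = R_B/(R_A + R_B) → R_B = R_A · (0.2109)/(1 − 0.2109) = 14.3 × 0.2673 = 3.822 MΩ.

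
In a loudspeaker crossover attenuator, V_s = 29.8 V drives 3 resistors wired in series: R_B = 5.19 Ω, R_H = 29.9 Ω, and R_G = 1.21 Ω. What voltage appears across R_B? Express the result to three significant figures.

V ≈ 4.26 V

Series total: ΣR = 5.19 + 29.9 + 1.21 = 36.30 Ω.
Voltage divider: V = V_s · (5.190 / 36.30) = 29.8 × 0.1430 = 4.261 V.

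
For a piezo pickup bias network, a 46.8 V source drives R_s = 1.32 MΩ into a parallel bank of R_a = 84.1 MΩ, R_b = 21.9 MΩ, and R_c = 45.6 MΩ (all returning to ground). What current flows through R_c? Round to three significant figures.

Parallel bank: R_p = 1/(1/84.1 + 1/21.9 + 1/45.6) = 12.58 MΩ.
Node voltage V_A = V_s · R_p/(R_s + R_p) = 46.8 × 0.9050 = 42.36 V.
Branch current I = V_A/R_c = 42.36/45.6 = 0.9289 µA.

I ≈ 0.929 µA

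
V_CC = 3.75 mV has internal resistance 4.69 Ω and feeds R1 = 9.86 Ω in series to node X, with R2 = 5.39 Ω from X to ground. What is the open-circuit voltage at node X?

V_th ≈ 1.01 mV

R1' = 4.69 + 9.86 = 14.55 Ω (source resistance + R1).
Open-circuit (no load on X): V_th = V_CC · R2/(R1' + R2) = 3.75 × 5.39/(14.55 + 5.39) = 1.014 mV.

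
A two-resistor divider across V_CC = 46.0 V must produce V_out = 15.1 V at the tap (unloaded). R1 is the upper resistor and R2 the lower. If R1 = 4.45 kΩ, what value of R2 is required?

R2 ≈ 2.17 kΩ

The divider ratio is R2/(R1+R2) = 15.1/46.0 = 0.3283.
Rearranging, R2 = R1·k/(1−k) = 4.45 × 0.4887 = 2.175 kΩ.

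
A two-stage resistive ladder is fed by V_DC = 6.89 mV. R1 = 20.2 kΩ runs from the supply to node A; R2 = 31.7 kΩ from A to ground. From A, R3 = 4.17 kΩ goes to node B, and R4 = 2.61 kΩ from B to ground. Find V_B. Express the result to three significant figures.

Node A sees R2 in parallel with the series input of stage 2, R3 + R4 = 6.780 kΩ.
Effective lower resistance at A: R2 ‖ 6.780 = 5.585 kΩ.
V_A = 6.89 × 5.585/(20.2 + 5.585) = 1.492 mV.
V_B = V_A × 0.3850 = 0.5745 mV.

V_B ≈ 0.575 mV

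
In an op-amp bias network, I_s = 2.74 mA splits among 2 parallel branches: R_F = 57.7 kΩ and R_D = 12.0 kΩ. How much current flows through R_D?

I ≈ 2.27 mA

With just two branches, the current splits inversely with resistance.
I(R_D) = 2.74 × 57.7/(57.7 + 12.0) = 2.74 × 0.8278 = 2.268 mA.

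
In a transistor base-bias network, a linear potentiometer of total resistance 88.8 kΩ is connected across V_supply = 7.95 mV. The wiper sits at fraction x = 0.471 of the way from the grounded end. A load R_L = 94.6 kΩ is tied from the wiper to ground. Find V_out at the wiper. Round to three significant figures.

Lower segment x·R_p = 41.82 kΩ; upper segment (1−x)·R_p = 46.98 kΩ.
(x·R_p) ‖ R_L = 29.00 kΩ.
Then V_out = V_supply · 29.00/(46.98 + 29.00) = 3.035 mV.

V_out ≈ 3.03 mV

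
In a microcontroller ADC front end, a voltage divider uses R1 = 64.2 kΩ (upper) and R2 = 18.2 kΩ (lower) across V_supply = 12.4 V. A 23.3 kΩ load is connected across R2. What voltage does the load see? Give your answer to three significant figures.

First combine the lower leg with the load: R2 ‖ R_L = 10.22 kΩ.
Then V_out = V_supply · R2'/(R1 + R2') = 12.4 × 10.22/74.42 = 1.703 V.
(Unloaded it would be 2.74 V; the load pulls it down.)

V_out ≈ 1.70 V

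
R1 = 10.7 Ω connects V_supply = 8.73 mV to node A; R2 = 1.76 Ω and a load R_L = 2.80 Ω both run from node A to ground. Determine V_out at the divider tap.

R2 ‖ R_L = (1.76 × 2.80)/(1.76 + 2.80) = 1.081 Ω.
Voltage divider with the loaded lower leg: V_out = 8.73 × 1.081/(10.7 + 1.081) = 8.73 × 0.09173 = 0.8008 mV.
(Unloaded it would be 1.23 mV; the load pulls it down.)

V_out ≈ 0.801 mV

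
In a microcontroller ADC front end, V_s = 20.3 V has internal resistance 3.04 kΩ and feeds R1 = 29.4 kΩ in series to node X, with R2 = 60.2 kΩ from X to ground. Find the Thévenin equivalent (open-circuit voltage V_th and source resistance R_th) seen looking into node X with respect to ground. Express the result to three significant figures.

V_th ≈ 13.2 V, R_th ≈ 21.1 kΩ

R1' = 3.04 + 29.4 = 32.44 kΩ (source resistance + R1).
Open-circuit (no load on X): V_th = V_s · R2/(R1' + R2) = 20.3 × 60.2/(32.44 + 60.2) = 13.19 V.
Looking into X with the source shorted: R_th = R1'·R2/(R1'+R2) = 32.44 × 60.2/92.64 = 21.08 kΩ.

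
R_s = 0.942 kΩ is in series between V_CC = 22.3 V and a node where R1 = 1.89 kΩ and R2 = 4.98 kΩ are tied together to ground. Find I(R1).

I ≈ 6.99 mA

Equivalent of the parallel group: R_p = 1.370 kΩ.
V_A = 22.3 × 1.370/2.312 = 13.21 V.
I(R1) = V_A / R1 = 13.21/1.89 = 6.992 mA.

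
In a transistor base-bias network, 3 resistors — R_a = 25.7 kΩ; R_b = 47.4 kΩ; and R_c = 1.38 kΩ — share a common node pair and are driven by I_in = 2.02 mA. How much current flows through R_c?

Conductances: ΣG = 1/25.7 + 1/47.4 + 1/1.38 = 0.7846 (1/kΩ).
By the current-divider rule, I = I_in · G_k/ΣG = 2.02 × 0.9235 = 1.866 mA.

I ≈ 1.87 mA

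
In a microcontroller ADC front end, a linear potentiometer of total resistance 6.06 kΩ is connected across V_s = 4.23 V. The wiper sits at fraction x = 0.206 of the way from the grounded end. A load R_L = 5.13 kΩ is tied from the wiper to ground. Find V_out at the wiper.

Lower segment x·R_p = 1.248 kΩ; upper segment (1−x)·R_p = 4.812 kΩ.
(x·R_p) ‖ R_L = 1.004 kΩ.
Then V_out = V_s · 1.004/(4.812 + 1.004) = 0.7303 V.
(Unloaded: V_out = x·V_s = 0.871 V.)

V_out ≈ 0.730 V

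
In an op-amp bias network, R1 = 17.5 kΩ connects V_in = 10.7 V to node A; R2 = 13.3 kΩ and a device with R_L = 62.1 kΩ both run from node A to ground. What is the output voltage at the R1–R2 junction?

First combine the lower leg with the load: R2 ‖ R_L = 10.95 kΩ.
Then V_out = V_in · R2'/(R1 + R2') = 10.7 × 10.95/28.45 = 4.119 V.

V_out ≈ 4.12 V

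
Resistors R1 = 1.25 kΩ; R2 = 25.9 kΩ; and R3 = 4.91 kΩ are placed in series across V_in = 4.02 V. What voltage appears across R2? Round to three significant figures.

Total series resistance ΣR = 1.25 + 25.9 + 4.91 = 32.06 kΩ.
Voltage divider: V = V_in · (25.90 / 32.06) = 4.02 × 0.8079 = 3.248 V.

V ≈ 3.25 V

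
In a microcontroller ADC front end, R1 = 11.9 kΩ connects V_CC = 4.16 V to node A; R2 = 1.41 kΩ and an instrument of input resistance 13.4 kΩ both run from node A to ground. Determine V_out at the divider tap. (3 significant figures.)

R2 ‖ R_L = (1.41 × 13.4)/(1.41 + 13.4) = 1.276 kΩ.
Then V_out = V_CC · R2'/(R1 + R2') = 4.16 × 1.276/13.18 = 0.4028 V.

V_out ≈ 0.403 V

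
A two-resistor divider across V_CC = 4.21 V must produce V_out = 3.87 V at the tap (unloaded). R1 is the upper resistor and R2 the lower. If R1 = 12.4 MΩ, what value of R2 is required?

R2 ≈ 141 MΩ

The divider ratio is R2/(R1+R2) = 3.87/4.21 = 0.9192.
Rearranging, R2 = R1·k/(1−k) = 12.4 × 11.38 = 141.1 MΩ.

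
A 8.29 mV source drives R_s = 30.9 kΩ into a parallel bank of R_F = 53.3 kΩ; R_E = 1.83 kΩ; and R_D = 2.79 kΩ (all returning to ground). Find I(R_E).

Combine the parallel branches: R_p = (1/53.3 + 1/1.83 + 1/2.79)⁻¹ = 1.083 kΩ.
V_A by voltage divider: V_A = 8.29 × 1.083/(30.9 + 1.083) = 0.2806 mV.
I(R_E) = V_A / R_E = 0.2806/1.83 = 0.1534 µA.

I ≈ 0.153 µA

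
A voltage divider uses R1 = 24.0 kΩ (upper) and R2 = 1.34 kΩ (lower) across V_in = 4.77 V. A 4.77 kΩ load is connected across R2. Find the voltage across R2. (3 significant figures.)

The load sits in parallel with R2, giving an effective lower resistance R2' = R2·R_L/(R2+R_L) = 1.046 kΩ.
Then V_out = V_in · R2'/(R1 + R2') = 4.77 × 1.046/25.05 = 0.1992 V.

V_out ≈ 0.199 V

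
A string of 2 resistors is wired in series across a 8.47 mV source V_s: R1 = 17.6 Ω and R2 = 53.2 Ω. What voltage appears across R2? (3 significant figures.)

ΣR = 17.6 + 53.2 = 70.80 Ω.
By the voltage-divider rule, V = 8.47 × 53.20/70.80 = 6.364 mV.

V ≈ 6.36 mV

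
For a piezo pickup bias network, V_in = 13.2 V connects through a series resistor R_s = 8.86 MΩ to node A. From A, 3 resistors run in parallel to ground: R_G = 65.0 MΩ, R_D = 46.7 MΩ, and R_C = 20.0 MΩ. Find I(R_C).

Combine the parallel branches: R_p = (1/65.0 + 1/46.7 + 1/20.0)⁻¹ = 11.52 MΩ.
V_A = 13.2 × 11.52/20.38 = 7.462 V.
Branch current I = V_A/R_C = 7.462/20.0 = 0.3731 µA.

I ≈ 0.373 µA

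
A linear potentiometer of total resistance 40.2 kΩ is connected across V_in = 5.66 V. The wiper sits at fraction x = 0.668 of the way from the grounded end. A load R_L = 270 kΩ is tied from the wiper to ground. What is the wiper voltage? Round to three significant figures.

V_out ≈ 3.66 V

Lower segment x·R_p = 26.85 kΩ; upper segment (1−x)·R_p = 13.35 kΩ.
Lower segment in parallel with the load: 26.85 ‖ 270 = 24.42 kΩ.
Then V_out = V_in · 24.42/(13.35 + 24.42) = 3.660 V.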